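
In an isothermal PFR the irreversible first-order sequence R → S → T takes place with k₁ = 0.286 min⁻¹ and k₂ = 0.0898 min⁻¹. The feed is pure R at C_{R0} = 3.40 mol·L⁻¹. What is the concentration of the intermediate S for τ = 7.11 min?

Solving the coupled first-order balances gives C_S(τ) = [k₁/(k₂−k₁)]·C_{R0}·(e^(−k₁τ) − e^(−k₂τ)).
e^(−k₁τ) = e^(−0.286×7.11) = e^(−2.033) = 0.1309; e^(−k₂τ) = e^(−0.6385) = 0.5281.
C_S = 0.286×3.40/(0.0898−0.286) × (0.1309−0.5281) = (-4.956)×(-0.3972) = 1.969 mol·L⁻¹.

1.97 mol·L⁻¹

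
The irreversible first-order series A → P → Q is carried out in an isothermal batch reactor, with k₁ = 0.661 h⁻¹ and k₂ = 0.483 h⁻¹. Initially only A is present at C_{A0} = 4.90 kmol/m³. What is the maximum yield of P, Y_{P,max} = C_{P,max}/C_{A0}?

At the optimum, C_{P,max}/C_{A0} = (k₁/k₂)^[k₂/(k₂−k₁)].
= (0.661/0.483)^(0.483/(0.483−0.661)) = (1.369)^(-2.713) = 0.4269.

0.427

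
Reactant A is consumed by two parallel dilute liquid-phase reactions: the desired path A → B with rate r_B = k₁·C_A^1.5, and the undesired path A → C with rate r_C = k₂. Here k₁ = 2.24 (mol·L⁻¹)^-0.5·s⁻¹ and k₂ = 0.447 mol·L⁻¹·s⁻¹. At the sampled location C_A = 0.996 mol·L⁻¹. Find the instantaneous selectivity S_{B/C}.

4.98

S_{B/C} = r_B/r_C = (k₁·C_A^1.5)/(k₂) = (k₁/k₂)·C_A^1.5.
= (2.24×0.9960^1.5) / (0.447) = 2.227/0.4470 = 4.98.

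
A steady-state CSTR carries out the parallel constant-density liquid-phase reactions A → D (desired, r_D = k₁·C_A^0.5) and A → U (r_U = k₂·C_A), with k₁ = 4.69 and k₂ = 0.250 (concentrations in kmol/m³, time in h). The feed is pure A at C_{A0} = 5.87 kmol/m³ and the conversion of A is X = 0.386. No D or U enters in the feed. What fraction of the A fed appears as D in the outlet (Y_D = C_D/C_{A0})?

0.351

Exit C_A = C_{A0}(1−X) = 5.87×0.614 = 3.604 kmol/m³.
A CSTR operates uniformly at the exit composition, giving r_D = 8.904 and r_U = 0.9010 (each k·C_A^n at C_A = 3.604).
Fraction of consumed A going to D: r_D/(r_D+r_U) = 0.9081.
C_D = 0.9081·C_{A0}·X = 0.9081×5.87×0.386 = 2.06 kmol/m³; Y_D = C_D/C_{A0} = 0.351.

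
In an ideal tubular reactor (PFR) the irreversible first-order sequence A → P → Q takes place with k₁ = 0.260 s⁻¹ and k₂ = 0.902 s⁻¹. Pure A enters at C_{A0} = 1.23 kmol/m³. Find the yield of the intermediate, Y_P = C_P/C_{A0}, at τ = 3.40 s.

0.148

Solving the coupled first-order balances gives C_P(τ) = [k₁/(k₂−k₁)]·C_{A0}·(e^(−k₁τ) − e^(−k₂τ)).
e^(−k₁τ) = e^(−0.260×3.40) = e^(−0.8840) = 0.4131; e^(−k₂τ) = e^(−3.067) = 0.04657.
C_P = 0.260×1.23/(0.902−0.260) × (0.4131−0.04657) = 0.4981×0.3666 = 0.1826 kmol/m³.
Y_P = C_P/C_{A0} = 0.1826/1.23 = 0.148.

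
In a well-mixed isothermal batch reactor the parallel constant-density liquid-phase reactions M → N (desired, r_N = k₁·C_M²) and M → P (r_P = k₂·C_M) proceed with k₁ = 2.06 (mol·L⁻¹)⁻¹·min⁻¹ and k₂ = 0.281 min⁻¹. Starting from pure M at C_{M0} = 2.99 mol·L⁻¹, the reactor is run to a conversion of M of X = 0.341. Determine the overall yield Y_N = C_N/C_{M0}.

C_M = C_{M0}(1−X) = 1.970 mol·L⁻¹.
Along a PFR/batch, dC_P/dC_M = −r_P/(r_N+r_P) = −k₂/(k₂+k₁·C_M).
Integrating from C_{M0} to C_M: C_P = (0.281/2.06)·ln[(0.281+2.06·2.99)/(0.281+2.06·1.97)] = 0.1364·ln(6.440/4.340) = 0.05384 mol·L⁻¹.
Then C_N = (C_{M0}−C_M) − C_P = 1.020 − 0.05384 = 0.9657 mol·L⁻¹.
Y_N = C_N/C_{M0} = 0.9657/2.99 = 0.323.

0.323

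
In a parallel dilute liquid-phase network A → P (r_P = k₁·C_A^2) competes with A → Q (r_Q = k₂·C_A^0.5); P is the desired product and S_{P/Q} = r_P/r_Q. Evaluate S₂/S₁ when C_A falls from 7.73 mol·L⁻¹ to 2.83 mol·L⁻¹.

S_{P/Q} = (k₁/k₂)·C_A^1.5, so S₂/S₁ = (C_{A,2}/C_{A,1})^1.5.
= (2.83/7.73)^1.5 = (0.3661)^1.5 = 0.222.
Selectivity toward P falls as C_A falls — high-concentration operation is favoured.

0.222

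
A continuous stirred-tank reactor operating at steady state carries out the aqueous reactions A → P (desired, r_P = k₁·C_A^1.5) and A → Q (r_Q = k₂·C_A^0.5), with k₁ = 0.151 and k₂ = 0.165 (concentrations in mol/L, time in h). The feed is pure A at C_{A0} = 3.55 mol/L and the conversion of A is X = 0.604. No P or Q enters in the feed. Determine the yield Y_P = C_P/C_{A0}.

0.340

Exit C_A = C_{A0}(1−X) = 3.55×0.396 = 1.406 mol/L.
A CSTR operates uniformly at the exit composition, giving r_P = 0.2517 and r_Q = 0.1956 (each k·C_A^n at C_A = 1.406).
Fraction of consumed A going to P: r_P/(r_P+r_Q) = 0.5627.
C_P = 0.5627·C_{A0}·X = 0.5627×3.55×0.604 = 1.21 mol/L; Y_P = C_P/C_{A0} = 0.340.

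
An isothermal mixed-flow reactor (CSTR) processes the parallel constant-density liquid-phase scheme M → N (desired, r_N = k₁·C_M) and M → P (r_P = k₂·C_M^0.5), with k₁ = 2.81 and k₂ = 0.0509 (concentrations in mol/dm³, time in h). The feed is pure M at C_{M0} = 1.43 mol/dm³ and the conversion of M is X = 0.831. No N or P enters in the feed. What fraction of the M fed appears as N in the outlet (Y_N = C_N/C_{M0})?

0.801

Exit C_M = C_{M0}(1−X) = 1.43×0.169 = 0.2417 mol/dm³.
A CSTR operates uniformly at the exit composition, giving r_N = 0.6791 and r_P = 0.02502 (each k·C_M^n at C_M = 0.2417).
Fraction of consumed M going to N: r_N/(r_N+r_P) = 0.9645.
C_N = 0.9645·C_{M0}·X = 0.9645×1.43×0.831 = 1.15 mol/dm³; Y_N = C_N/C_{M0} = 0.801.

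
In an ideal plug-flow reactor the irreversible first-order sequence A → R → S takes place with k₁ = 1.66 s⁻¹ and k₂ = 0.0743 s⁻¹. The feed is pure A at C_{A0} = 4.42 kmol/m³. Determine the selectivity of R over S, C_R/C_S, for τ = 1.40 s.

Solving the coupled first-order balances gives C_R(τ) = [k₁/(k₂−k₁)]·C_{A0}·(e^(−k₁τ) − e^(−k₂τ)).
e^(−k₁τ) = e^(−1.66×1.40) = e^(−2.324) = 0.09788; e^(−k₂τ) = e^(−0.1040) = 0.9012.
C_R = 1.66×4.42/(0.0743−1.66) × (0.09788−0.9012) = (-4.627)×(-0.8033) = 3.717 kmol/m³.
C_A = C_{A0}e^(−k₁τ) = 0.4326 kmol/m³, so C_S = C_{A0}−C_A−C_R = 0.2703 kmol/m³; C_R/C_S = 13.8.

13.8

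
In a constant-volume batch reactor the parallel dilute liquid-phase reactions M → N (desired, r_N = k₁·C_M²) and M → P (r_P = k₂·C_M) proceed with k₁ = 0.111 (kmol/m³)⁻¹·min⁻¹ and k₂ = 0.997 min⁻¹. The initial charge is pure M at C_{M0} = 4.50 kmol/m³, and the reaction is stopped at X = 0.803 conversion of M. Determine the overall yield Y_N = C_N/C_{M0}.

0.180

C_M = C_{M0}(1−X) = 0.8865 kmol/m³.
Along a PFR/batch, dC_P/dC_M = −r_P/(r_N+r_P) = −k₂/(k₂+k₁·C_M).
Integrating from C_{M0} to C_M: C_P = (0.997/0.111)·ln[(0.997+0.111·4.50)/(0.997+0.111·0.886)] = 8.982·ln(1.496/1.095) = 2.802 kmol/m³.
Then C_N = (C_{M0}−C_M) − C_P = 3.614 − 2.802 = 0.8110 kmol/m³.
Y_N = C_N/C_{M0} = 0.8110/4.50 = 0.180.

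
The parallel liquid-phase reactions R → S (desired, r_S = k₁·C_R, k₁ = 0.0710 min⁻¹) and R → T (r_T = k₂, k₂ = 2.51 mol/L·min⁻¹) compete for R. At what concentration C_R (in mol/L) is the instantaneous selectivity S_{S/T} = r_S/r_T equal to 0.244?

8.63 mol/L

S_{S/T} = (k₁/k₂)·C_R ⇒ C_R = S·k₂/k₁.
= 0.244×2.51/0.0710 = 8.63 mol/L.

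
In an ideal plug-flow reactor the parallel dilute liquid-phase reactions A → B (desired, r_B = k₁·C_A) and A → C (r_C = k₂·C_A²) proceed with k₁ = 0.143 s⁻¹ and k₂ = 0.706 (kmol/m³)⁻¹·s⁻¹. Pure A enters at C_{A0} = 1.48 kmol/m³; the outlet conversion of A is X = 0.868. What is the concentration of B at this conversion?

0.292 kmol/m³

C_A = C_{A0}(1−X) = 0.1954 kmol/m³.
Along a PFR/batch, dC_B/dC_A = −r_B/(r_B+r_C) = −k₁/(k₁+k₂·C_A).
Integrating from C_{A0} to C_A: C_B = (0.143/0.706)·ln[(0.143+0.706·1.48)/(0.143+0.706·0.195)] = 0.2025·ln(1.188/0.2809) = 0.2920 kmol/m³.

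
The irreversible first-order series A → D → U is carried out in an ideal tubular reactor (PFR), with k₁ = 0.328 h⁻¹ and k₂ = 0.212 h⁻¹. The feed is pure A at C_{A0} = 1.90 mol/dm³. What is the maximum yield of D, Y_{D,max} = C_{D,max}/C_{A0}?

0.450

Evaluating C_D at τ_opt = ln(k₂/k₁)/(k₂−k₁) gives C_{D,max}/C_{A0} = (k₁/k₂)^[k₂/(k₂−k₁)].
= (0.328/0.212)^(0.212/(0.212−0.328)) = (1.547)^(-1.828) = 0.4504.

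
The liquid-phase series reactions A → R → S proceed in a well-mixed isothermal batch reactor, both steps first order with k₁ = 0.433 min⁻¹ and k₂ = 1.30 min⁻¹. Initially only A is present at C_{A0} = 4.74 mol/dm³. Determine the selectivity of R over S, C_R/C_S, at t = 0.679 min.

1.86

For first-order series with pure A initially, C_R(t) = k₁C_{A0}/(k₂−k₁)·(e^(−k₁t) − e^(−k₂t)).
e^(−k₁t) = e^(−0.433×0.679) = e^(−0.2940) = 0.7453; e^(−k₂t) = e^(−0.8827) = 0.4137.
C_R = 0.433×4.74/(1.30−0.433) × (0.7453−0.4137) = 2.367×0.3316 = 0.7850 mol/dm³.
C_A = C_{A0}e^(−k₁t) = 3.533 mol/dm³, so C_S = C_{A0}−C_A−C_R = 0.4224 mol/dm³; C_R/C_S = 1.86.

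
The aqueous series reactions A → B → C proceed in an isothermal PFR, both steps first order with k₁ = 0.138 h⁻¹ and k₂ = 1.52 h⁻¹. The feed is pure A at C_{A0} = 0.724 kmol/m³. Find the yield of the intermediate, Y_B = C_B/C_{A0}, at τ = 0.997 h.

0.0651

For first-order series with pure A initially, C_B(τ) = k₁C_{A0}/(k₂−k₁)·(e^(−k₁τ) − e^(−k₂τ)).
e^(−k₁τ) = e^(−0.138×0.997) = e^(−0.1376) = 0.8715; e^(−k₂τ) = e^(−1.515) = 0.2197.
C_B = 0.138×0.724/(1.52−0.138) × (0.8715−0.2197) = 0.07230×0.6517 = 0.04712 kmol/m³.
Y_B = C_B/C_{A0} = 0.04712/0.724 = 0.0651.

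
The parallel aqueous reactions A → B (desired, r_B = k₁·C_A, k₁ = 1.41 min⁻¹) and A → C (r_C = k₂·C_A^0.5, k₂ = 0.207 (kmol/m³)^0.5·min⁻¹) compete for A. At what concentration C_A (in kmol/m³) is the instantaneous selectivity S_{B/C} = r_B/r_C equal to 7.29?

1.15 kmol/m³

S_{B/C} = (k₁/k₂)·C_A^0.5 ⇒ C_A = (S·k₂/k₁)^(2).
= (7.29×0.207/1.41)^(2) = (1.070)^(2) = 1.15 kmol/m³.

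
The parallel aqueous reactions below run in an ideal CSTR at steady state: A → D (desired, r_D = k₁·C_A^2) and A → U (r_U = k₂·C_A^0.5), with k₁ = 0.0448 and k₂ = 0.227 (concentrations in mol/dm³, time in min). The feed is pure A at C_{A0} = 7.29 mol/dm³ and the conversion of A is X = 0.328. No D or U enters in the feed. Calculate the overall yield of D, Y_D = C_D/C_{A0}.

0.224

Exit C_A = C_{A0}(1−X) = 7.29×0.672 = 4.899 mol/dm³.
Rates in a CSTR are evaluated at the outlet concentration: r_D = 0.0448×4.899^2 = 1.075, r_U = 0.227×4.899^0.5 = 0.5024.
Fraction of consumed A going to D: r_D/(r_D+r_U) = 0.6815.
C_D = 0.6815·C_{A0}·X = 0.6815×7.29×0.328 = 1.63 mol/dm³; Y_D = C_D/C_{A0} = 0.224.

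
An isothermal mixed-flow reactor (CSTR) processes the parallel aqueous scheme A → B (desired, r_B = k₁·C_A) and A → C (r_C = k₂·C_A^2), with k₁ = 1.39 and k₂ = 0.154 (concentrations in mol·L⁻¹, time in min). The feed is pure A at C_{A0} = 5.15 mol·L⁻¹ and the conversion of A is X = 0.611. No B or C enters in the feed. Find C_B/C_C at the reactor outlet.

Exit C_A = C_{A0}(1−X) = 5.15×0.389 = 2.003 mol·L⁻¹.
A CSTR operates uniformly at the exit composition, giving r_B = 2.785 and r_C = 0.6181 (each k·C_A^n at C_A = 2.003).
Overall selectivity = C_B/C_C = r_Bτ/(r_Cτ) = r_B/r_C = 4.51.

4.51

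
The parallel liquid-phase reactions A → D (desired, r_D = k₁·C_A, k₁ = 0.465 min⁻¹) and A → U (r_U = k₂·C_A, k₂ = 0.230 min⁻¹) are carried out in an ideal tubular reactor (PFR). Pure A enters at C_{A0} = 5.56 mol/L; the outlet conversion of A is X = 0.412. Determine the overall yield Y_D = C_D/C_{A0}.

0.276

C_A = C_{A0}(1−X) = 3.269 mol/L.
Both paths are first order in A, so the instantaneous fraction to D is constant: dC_D/d(−C_A) = k₁/(k₁+k₂) = 0.6691.
C_D = 0.6691·(C_{A0}−C_A) = 0.6691×2.291 = 1.53 mol/L.
Y_D = C_D/C_{A0} = 1.533/5.56 = 0.276.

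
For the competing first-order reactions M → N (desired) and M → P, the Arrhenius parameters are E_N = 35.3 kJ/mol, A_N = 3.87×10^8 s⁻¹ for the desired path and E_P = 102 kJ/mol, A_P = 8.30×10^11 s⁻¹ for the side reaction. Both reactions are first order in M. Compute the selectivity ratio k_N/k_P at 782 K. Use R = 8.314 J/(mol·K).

With equal orders, S_{N/P} = k_N/k_P = (A_N/A_P)·exp[(E_P−E_N)/(RT)].
(E_P−E_N)/(RT) = (102−35.3)×10³/(8.314×782) = 66700/6502 = 10.26.
k_N/k_P = (3.87×10^8/8.30×10^11)·exp(10.26) = 4.663×10^-4 × 28541 = 13.3.

13.3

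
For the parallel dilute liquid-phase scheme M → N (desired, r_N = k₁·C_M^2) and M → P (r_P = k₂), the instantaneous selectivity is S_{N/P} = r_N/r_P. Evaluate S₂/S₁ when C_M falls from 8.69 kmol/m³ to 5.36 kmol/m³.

0.380

S_{N/P} = (k₁/k₂)·C_M^2, so S₂/S₁ = (C_{M,2}/C_{M,1})^2.
= (5.36/8.69)^2 = (0.6168)^2 = 0.380.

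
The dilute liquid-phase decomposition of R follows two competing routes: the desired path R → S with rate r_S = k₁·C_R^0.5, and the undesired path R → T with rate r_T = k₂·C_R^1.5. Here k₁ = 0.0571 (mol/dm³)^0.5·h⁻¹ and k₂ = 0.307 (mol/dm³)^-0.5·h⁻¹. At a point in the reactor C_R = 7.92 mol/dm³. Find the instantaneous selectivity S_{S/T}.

0.0235

S_{S/T} = r_S/r_T = (k₁·C_R^0.5)/(k₂·C_R^1.5) = (k₁/k₂)·C_R⁻¹.
= (0.0571×7.920^0.5) / (0.307×7.920^1.5) = 0.1607/6.843 = 0.0235.
The undesired path is higher order in R, so low C_R (CSTR or dilute feed) favours S.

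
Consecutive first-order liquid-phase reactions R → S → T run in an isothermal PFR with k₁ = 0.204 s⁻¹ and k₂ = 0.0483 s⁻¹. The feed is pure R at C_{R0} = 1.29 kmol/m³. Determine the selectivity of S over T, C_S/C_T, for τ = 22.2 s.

The intermediate concentration in a first-order A→B→C sequence is C_S = k₁C_{R0}(e^(−k₁τ) − e^(−k₂τ))/(k₂−k₁).
e^(−k₁τ) = e^(−0.204×22.2) = e^(−4.529) = 0.01079; e^(−k₂τ) = e^(−1.072) = 0.3422.
C_S = 0.204×1.29/(0.0483−0.204) × (0.01079−0.3422) = (-1.690)×(-0.3314) = 0.5602 kmol/m³.
C_R = C_{R0}e^(−k₁τ) = 0.01392 kmol/m³, so C_T = C_{R0}−C_R−C_S = 0.7159 kmol/m³; C_S/C_T = 0.783.

0.783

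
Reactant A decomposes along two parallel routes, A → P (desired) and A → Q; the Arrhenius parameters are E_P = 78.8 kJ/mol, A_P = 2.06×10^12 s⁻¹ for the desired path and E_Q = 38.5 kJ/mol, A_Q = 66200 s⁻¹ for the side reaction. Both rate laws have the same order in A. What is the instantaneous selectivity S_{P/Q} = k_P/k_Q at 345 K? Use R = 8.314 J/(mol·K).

k_P/k_Q = (A_P/A_Q)·exp[−(E_P−E_Q)/(RT)] = (A_P/A_Q)·exp[(E_Q−E_P)/(RT)].
(E_Q−E_P)/(RT) = (38.5−78.8)×10³/(8.314×345) = -40300/2868 = -14.05.
k_P/k_Q = (2.06×10^12/66200)·exp(-14.05) = 3.112×10^7 × 7.910×10^-7 = 24.6.

24.6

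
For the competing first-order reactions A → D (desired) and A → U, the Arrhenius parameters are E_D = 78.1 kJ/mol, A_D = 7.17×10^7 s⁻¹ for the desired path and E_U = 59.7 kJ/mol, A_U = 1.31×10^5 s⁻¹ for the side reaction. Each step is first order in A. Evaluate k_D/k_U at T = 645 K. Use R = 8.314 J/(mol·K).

17.7

With equal orders, S_{D/U} = k_D/k_U = (A_D/A_U)·exp[(E_U−E_D)/(RT)].
(E_U−E_D)/(RT) = (59.7−78.1)×10³/(8.314×645) = -18400/5363 = -3.431.
k_D/k_U = (7.17×10^7/1.31×10^5)·exp(-3.431) = 547.3 × 0.03235 = 17.7.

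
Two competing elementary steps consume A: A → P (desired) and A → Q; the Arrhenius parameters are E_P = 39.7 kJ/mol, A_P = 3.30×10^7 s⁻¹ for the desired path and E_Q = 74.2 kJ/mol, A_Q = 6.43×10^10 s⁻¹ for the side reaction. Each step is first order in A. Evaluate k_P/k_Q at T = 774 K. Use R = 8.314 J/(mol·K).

k_P/k_Q = (A_P/A_Q)·exp[−(E_P−E_Q)/(RT)] = (A_P/A_Q)·exp[(E_Q−E_P)/(RT)].
(E_Q−E_P)/(RT) = (74.2−39.7)×10³/(8.314×774) = 34500/6435 = 5.361.
k_P/k_Q = (3.30×10^7/6.43×10^10)·exp(5.361) = 5.132×10^-4 × 213.0 = 0.109.
Since E_P < E_Q, lowering the temperature improves selectivity toward P.

0.109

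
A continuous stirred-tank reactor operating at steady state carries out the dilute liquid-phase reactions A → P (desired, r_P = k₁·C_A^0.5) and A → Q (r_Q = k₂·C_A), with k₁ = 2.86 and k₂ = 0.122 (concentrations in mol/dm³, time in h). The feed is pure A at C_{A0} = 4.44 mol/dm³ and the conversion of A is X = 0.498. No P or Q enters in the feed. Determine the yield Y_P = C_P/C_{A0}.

Exit C_A = C_{A0}(1−X) = 4.44×0.502 = 2.229 mol/dm³.
In a CSTR the entire volume is at exit conditions, so r_P = 2.86×2.229^0.5 = 4.270 and r_Q = 0.122×2.229 = 0.2719.
Fraction of consumed A going to P: r_P/(r_P+r_Q) = 0.9401.
C_P = 0.9401·C_{A0}·X = 0.9401×4.44×0.498 = 2.08 mol/dm³; Y_P = C_P/C_{A0} = 0.468.

0.468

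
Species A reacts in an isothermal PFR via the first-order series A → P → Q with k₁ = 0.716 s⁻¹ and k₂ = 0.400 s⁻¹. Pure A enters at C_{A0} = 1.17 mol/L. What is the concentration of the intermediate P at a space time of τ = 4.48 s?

0.334 mol/L

For first-order series with pure A initially, C_P(τ) = k₁C_{A0}/(k₂−k₁)·(e^(−k₁τ) − e^(−k₂τ)).
e^(−k₁τ) = e^(−0.716×4.48) = e^(−3.208) = 0.04045; e^(−k₂τ) = e^(−1.792) = 0.1666.
C_P = 0.716×1.17/(0.400−0.716) × (0.04045−0.1666) = (-2.651)×(-0.1262) = 0.3345 mol/L.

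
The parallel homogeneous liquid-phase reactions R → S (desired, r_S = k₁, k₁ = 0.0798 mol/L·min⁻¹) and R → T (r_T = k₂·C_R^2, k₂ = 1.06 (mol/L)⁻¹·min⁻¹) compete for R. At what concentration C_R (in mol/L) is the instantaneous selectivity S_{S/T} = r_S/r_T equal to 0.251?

0.548 mol/L

S_{S/T} = (k₁/k₂)·C_R^-2 ⇒ C_R = (S·k₂/k₁)^(-0.5).
= (0.251×1.06/0.0798)^(-0.5) = (3.334)^(-0.5) = 0.548 mol/L.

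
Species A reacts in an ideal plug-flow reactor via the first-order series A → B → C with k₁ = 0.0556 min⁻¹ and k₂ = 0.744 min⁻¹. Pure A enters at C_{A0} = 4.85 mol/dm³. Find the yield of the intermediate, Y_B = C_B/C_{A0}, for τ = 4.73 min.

0.0597

Solving the coupled first-order balances gives C_B(τ) = [k₁/(k₂−k₁)]·C_{A0}·(e^(−k₁τ) − e^(−k₂τ)).
e^(−k₁τ) = e^(−0.0556×4.73) = e^(−0.2630) = 0.7688; e^(−k₂τ) = e^(−3.519) = 0.02963.
C_B = 0.0556×4.85/(0.744−0.0556) × (0.7688−0.02963) = 0.3917×0.7391 = 0.2895 mol/dm³.
Y_B = C_B/C_{A0} = 0.2895/4.85 = 0.0597.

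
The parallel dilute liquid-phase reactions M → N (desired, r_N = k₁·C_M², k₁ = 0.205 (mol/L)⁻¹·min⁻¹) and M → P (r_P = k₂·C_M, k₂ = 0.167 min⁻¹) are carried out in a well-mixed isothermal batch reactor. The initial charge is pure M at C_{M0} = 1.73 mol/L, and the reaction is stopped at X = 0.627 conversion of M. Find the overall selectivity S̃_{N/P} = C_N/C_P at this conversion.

1.40

C_M = C_{M0}(1−X) = 0.6453 mol/L.
Along a PFR/batch, dC_P/dC_M = −r_P/(r_N+r_P) = −k₂/(k₂+k₁·C_M).
Integrating from C_{M0} to C_M: C_P = (0.167/0.205)·ln[(0.167+0.205·1.73)/(0.167+0.205·0.645)] = 0.8146·ln(0.5216/0.2993) = 0.4526 mol/L.
Then C_N = (C_{M0}−C_M) − C_P = 1.085 − 0.4526 = 0.6321 mol/L.
S̃_{N/P} = C_N/C_P = 0.6321/0.4526 = 1.40.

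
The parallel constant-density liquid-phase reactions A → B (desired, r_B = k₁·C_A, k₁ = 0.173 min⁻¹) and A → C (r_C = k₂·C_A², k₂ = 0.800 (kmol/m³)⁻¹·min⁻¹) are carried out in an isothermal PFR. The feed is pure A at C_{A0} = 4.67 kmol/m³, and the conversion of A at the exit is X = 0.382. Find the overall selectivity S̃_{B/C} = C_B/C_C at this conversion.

C_A = C_{A0}(1−X) = 2.886 kmol/m³.
Along a PFR/batch, dC_B/dC_A = −r_B/(r_B+r_C) = −k₁/(k₁+k₂·C_A).
Integrating from C_{A0} to C_A: C_B = (0.173/0.800)·ln[(0.173+0.800·4.67)/(0.173+0.800·2.89)] = 0.2162·ln(3.909/2.482) = 0.09824 kmol/m³.
C_C = (C_{A0}−C_A)−C_B = 1.686 kmol/m³; S̃_{B/C} = 0.09824/1.686 = 0.0583.

0.0583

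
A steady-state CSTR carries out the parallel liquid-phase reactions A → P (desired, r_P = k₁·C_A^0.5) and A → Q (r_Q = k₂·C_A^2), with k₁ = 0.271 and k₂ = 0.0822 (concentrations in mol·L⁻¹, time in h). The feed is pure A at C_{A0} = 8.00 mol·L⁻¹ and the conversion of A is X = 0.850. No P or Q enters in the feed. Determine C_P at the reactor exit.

Exit C_A = C_{A0}(1−X) = 8.00×0.150 = 1.200 mol·L⁻¹.
A CSTR operates uniformly at the exit composition, giving r_P = 0.2969 and r_Q = 0.1184 (each k·C_A^n at C_A = 1.200).
Fraction of consumed A going to P: r_P/(r_P+r_Q) = 0.7149.
C_P = 0.7149·C_{A0}·X = 0.7149×8.00×0.850 = 4.86 mol·L⁻¹.

4.86 mol·L⁻¹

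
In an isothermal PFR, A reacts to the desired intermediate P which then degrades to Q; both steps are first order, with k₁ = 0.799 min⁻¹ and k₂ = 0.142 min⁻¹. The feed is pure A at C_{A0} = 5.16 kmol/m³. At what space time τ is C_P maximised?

The intermediate peaks when r₁ = r₂, i.e. k₁e^(−k₁τ) = k₂e^(−k₂τ), giving τ_opt = ln(k₂/k₁)/(k₂−k₁).
= ln(0.142/0.799)/(0.142−0.799) = ln(0.1777)/-0.6570 = -1.728/-0.6570 = 2.63 min.

2.63 min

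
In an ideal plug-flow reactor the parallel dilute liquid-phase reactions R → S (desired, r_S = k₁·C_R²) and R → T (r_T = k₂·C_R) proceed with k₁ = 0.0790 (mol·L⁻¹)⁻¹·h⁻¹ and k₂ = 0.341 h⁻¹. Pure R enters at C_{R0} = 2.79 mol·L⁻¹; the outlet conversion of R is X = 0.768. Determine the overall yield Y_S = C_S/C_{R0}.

0.213

C_R = C_{R0}(1−X) = 0.6473 mol·L⁻¹.
Along a PFR/batch, dC_T/dC_R = −r_T/(r_S+r_T) = −k₂/(k₂+k₁·C_R).
Integrating from C_{R0} to C_R: C_T = (0.341/0.0790)·ln[(0.341+0.0790·2.79)/(0.341+0.0790·0.647)] = 4.316·ln(0.5614/0.3921) = 1.549 mol·L⁻¹.
Then C_S = (C_{R0}−C_R) − C_T = 2.143 − 1.549 = 0.5938 mol·L⁻¹.
Y_S = C_S/C_{R0} = 0.5938/2.79 = 0.213.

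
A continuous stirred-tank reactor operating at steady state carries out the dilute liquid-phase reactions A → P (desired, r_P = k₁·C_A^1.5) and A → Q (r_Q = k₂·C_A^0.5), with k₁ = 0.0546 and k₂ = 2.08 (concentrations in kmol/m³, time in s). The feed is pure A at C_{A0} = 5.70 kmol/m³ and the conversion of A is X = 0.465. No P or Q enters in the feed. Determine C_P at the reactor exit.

Exit C_A = C_{A0}(1−X) = 5.70×0.535 = 3.049 kmol/m³.
A CSTR operates uniformly at the exit composition, giving r_P = 0.2908 and r_Q = 3.632 (each k·C_A^n at C_A = 3.049).
Fraction of consumed A going to P: r_P/(r_P+r_Q) = 0.07412.
C_P = 0.07412·C_{A0}·X = 0.07412×5.70×0.465 = 0.196 kmol/m³.

0.196 kmol/m³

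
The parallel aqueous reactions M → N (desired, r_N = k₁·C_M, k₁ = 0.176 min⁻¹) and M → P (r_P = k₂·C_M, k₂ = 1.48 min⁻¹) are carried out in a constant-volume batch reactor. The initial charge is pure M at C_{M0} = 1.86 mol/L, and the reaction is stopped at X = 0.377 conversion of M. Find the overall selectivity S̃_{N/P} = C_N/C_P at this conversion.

0.119

C_M = C_{M0}(1−X) = 1.159 mol/L.
Both paths are first order in M, so the instantaneous fraction to N is constant: dC_N/d(−C_M) = k₁/(k₁+k₂) = 0.1063.
C_N = 0.1063·(C_{M0}−C_M) = 0.1063×0.7012 = 0.0745 mol/L.
C_P = (C_{M0}−C_M)−C_N = 0.6267 mol/L; S̃_{N/P} = 0.07453/0.6267 = 0.119.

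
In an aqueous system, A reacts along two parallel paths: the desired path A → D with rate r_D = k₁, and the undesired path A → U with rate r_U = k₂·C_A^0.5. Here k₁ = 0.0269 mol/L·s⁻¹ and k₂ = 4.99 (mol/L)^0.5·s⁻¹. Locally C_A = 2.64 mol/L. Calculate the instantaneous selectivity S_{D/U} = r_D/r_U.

0.00332

S_{D/U} = r_D/r_U = (k₁)/(k₂·C_A^0.5) = (k₁/k₂)·C_A^-0.5.
= (0.0269) / (4.99×2.640^0.5) = 0.02690/8.108 = 0.00332.
The undesired path is higher order in A, so low C_A (CSTR or dilute feed) favours D.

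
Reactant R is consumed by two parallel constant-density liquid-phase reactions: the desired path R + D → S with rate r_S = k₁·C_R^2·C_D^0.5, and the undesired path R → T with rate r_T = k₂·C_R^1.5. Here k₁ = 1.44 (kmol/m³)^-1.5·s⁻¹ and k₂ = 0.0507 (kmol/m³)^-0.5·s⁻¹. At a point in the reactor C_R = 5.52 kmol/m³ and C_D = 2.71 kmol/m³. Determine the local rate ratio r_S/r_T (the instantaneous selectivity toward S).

S_{S/T} = r_S/r_T = (k₁·C_R^2·C_D^0.5)/(k₂·C_R^1.5) = (k₁/k₂)·C_R^0.5·C_D^0.5.
= (1.44×5.520^2×2.710^0.5) / (0.0507×5.520^1.5) = 72.23/0.6575 = 110.
Since the desired path is higher order in R, keeping C_R high (PFR or concentrated feed) favours S.

110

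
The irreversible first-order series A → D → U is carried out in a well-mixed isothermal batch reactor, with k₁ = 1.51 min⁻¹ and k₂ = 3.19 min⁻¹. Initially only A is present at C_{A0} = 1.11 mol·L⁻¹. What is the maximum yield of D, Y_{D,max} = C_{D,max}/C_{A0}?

0.242

For a first-order series the maximum intermediate yield is C_{D,max}/C_{A0} = (k₁/k₂)^[k₂/(k₂−k₁)].
= (1.51/3.19)^(3.19/(3.19−1.51)) = (0.4734)^(1.899) = 0.2417.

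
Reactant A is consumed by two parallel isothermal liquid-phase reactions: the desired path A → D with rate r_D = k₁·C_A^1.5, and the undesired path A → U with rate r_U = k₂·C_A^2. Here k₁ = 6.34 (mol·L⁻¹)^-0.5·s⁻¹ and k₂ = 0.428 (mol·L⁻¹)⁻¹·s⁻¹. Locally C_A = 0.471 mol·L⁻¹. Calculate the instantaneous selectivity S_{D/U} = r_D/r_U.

S_{D/U} = r_D/r_U = (k₁·C_A^1.5)/(k₂·C_A^2) = (k₁/k₂)·C_A^-0.5.
= (6.34×0.4710^1.5) / (0.428×0.4710^2) = 2.049/0.09495 = 21.6.

21.6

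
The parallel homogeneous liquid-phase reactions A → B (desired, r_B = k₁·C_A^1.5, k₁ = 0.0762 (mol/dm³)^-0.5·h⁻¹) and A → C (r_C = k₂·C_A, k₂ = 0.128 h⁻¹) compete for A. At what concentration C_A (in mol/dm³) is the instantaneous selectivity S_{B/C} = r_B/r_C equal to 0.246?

0.171 mol/dm³

S_{B/C} = (k₁/k₂)·C_A^0.5 ⇒ C_A = (S·k₂/k₁)^(2).
= (0.246×0.128/0.0762)^(2) = (0.4132)^(2) = 0.171 mol/dm³.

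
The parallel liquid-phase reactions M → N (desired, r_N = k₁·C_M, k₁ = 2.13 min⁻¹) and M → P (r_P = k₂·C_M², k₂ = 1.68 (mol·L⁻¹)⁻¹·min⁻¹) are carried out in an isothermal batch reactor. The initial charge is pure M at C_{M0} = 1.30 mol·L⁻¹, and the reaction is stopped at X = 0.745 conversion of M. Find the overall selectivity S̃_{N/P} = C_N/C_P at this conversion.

1.63

C_M = C_{M0}(1−X) = 0.3315 mol·L⁻¹.
Along a PFR/batch, dC_N/dC_M = −r_N/(r_N+r_P) = −k₁/(k₁+k₂·C_M).
Integrating from C_{M0} to C_M: C_N = (2.13/1.68)·ln[(2.13+1.68·1.30)/(2.13+1.68·0.332)] = 1.268·ln(4.314/2.687) = 0.6003 mol·L⁻¹.
C_P = (C_{M0}−C_M)−C_N = 0.3682 mol·L⁻¹; S̃_{N/P} = 0.6003/0.3682 = 1.63.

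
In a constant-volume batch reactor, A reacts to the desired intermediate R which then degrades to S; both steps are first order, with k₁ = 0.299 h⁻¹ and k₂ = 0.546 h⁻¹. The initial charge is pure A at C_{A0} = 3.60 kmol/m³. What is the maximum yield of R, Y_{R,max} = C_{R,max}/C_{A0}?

0.264

Evaluating C_R at t_opt = ln(k₂/k₁)/(k₂−k₁) gives C_{R,max}/C_{A0} = (k₁/k₂)^[k₂/(k₂−k₁)].
= (0.299/0.546)^(0.546/(0.546−0.299)) = (0.5476)^(2.211) = 0.2642.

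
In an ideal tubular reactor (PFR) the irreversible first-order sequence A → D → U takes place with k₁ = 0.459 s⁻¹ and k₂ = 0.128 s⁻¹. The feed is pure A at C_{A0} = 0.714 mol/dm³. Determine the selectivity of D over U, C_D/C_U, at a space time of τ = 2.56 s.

For first-order series with pure A initially, C_D(τ) = k₁C_{A0}/(k₂−k₁)·(e^(−k₁τ) − e^(−k₂τ)).
e^(−k₁τ) = e^(−0.459×2.56) = e^(−1.175) = 0.3088; e^(−k₂τ) = e^(−0.3277) = 0.7206.
C_D = 0.459×0.714/(0.128−0.459) × (0.3088−0.7206) = (-0.9901)×(-0.4118) = 0.4077 mol/dm³.
C_A = C_{A0}e^(−k₁τ) = 0.2205 mol/dm³, so C_U = C_{A0}−C_A−C_D = 0.08580 mol/dm³; C_D/C_U = 4.75.

4.75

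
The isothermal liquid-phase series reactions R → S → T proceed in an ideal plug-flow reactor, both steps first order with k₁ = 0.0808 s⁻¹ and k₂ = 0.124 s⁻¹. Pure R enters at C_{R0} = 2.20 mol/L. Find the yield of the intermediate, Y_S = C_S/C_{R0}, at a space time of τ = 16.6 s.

The intermediate concentration in a first-order A→B→C sequence is C_S = k₁C_{R0}(e^(−k₁τ) − e^(−k₂τ))/(k₂−k₁).
e^(−k₁τ) = e^(−0.0808×16.6) = e^(−1.341) = 0.2615; e^(−k₂τ) = e^(−2.058) = 0.1277.
C_S = 0.0808×2.20/(0.124−0.0808) × (0.2615−0.1277) = 4.115×0.1339 = 0.5508 mol/L.
Y_S = C_S/C_{R0} = 0.5508/2.20 = 0.250.

0.250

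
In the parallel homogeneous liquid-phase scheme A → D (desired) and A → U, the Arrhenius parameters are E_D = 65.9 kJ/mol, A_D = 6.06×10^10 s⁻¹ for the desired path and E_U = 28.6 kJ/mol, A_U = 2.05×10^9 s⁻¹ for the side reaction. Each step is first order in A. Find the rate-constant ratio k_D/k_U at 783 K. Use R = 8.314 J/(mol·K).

With equal orders, S_{D/U} = k_D/k_U = (A_D/A_U)·exp[(E_U−E_D)/(RT)].
(E_U−E_D)/(RT) = (28.6−65.9)×10³/(8.314×783) = -37300/6510 = -5.730.
k_D/k_U = (6.06×10^10/2.05×10^9)·exp(-5.730) = 29.56 × 0.003248 = 0.0960.
Since E_D > E_U, raising the temperature improves selectivity toward D.

0.0960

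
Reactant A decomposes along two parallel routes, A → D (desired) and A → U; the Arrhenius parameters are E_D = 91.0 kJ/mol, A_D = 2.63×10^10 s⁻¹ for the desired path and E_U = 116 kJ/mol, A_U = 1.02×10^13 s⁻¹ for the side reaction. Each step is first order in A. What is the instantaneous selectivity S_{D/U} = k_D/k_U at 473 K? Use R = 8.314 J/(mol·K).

With equal orders, S_{D/U} = k_D/k_U = (A_D/A_U)·exp[(E_U−E_D)/(RT)].
(E_U−E_D)/(RT) = (116−91.0)×10³/(8.314×473) = 25000/3933 = 6.357.
k_D/k_U = (2.63×10^10/1.02×10^13)·exp(6.357) = 0.002578 × 576.7 = 1.49.

1.49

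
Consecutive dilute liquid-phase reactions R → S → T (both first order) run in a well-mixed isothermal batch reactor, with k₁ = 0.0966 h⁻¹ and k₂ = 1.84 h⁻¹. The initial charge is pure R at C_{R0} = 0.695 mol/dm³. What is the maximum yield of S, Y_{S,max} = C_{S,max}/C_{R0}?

0.0446

Evaluating C_S at t_opt = ln(k₂/k₁)/(k₂−k₁) gives C_{S,max}/C_{R0} = (k₁/k₂)^[k₂/(k₂−k₁)].
= (0.0966/1.84)^(1.84/(1.84−0.0966)) = (0.05250)^(1.055) = 0.04459.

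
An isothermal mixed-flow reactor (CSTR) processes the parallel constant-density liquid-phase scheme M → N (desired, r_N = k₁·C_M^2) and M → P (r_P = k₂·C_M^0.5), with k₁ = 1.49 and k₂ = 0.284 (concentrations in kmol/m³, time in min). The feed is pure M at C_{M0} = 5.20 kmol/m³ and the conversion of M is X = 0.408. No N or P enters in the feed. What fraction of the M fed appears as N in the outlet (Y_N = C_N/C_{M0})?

0.394

Exit C_M = C_{M0}(1−X) = 5.20×0.592 = 3.078 kmol/m³.
In a CSTR the entire volume is at exit conditions, so r_N = 1.49×3.078^2 = 14.12 and r_P = 0.284×3.078^0.5 = 0.4983.
Fraction of consumed M going to N: r_N/(r_N+r_P) = 0.9659.
C_N = 0.9659·C_{M0}·X = 0.9659×5.20×0.408 = 2.05 kmol/m³; Y_N = C_N/C_{M0} = 0.394.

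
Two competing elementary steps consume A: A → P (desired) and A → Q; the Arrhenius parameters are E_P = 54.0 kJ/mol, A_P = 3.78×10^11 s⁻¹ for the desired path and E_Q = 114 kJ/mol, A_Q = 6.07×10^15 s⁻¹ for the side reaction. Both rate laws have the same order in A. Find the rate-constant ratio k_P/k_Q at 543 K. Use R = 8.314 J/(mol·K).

With equal orders, S_{P/Q} = k_P/k_Q = (A_P/A_Q)·exp[(E_Q−E_P)/(RT)].
(E_Q−E_P)/(RT) = (114−54.0)×10³/(8.314×543) = 60000/4515 = 13.29.
k_P/k_Q = (3.78×10^11/6.07×10^15)·exp(13.29) = 6.227×10^-5 × 5.916×10^5 = 36.8.
Since E_P < E_Q, lowering the temperature improves selectivity toward P.

36.8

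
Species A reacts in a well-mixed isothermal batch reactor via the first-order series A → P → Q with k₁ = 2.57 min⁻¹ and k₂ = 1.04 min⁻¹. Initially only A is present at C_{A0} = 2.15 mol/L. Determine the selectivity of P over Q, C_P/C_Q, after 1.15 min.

0.797

Solving the coupled first-order balances gives C_P(t) = [k₁/(k₂−k₁)]·C_{A0}·(e^(−k₁t) − e^(−k₂t)).
e^(−k₁t) = e^(−2.57×1.15) = e^(−2.955) = 0.05205; e^(−k₂t) = e^(−1.196) = 0.3024.
C_P = 2.57×2.15/(1.04−2.57) × (0.05205−0.3024) = (-3.611)×(-0.2503) = 0.9041 mol/L.
C_A = C_{A0}e^(−k₁t) = 0.1119 mol/L, so C_Q = C_{A0}−C_A−C_P = 1.134 mol/L; C_P/C_Q = 0.797.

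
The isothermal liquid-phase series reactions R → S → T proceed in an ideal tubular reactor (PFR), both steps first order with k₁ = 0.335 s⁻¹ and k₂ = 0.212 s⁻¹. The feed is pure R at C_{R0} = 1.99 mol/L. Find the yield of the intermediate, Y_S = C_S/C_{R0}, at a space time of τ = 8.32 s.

0.299

Solving the coupled first-order balances gives C_S(τ) = [k₁/(k₂−k₁)]·C_{R0}·(e^(−k₁τ) − e^(−k₂τ)).
e^(−k₁τ) = e^(−0.335×8.32) = e^(−2.787) = 0.06159; e^(−k₂τ) = e^(−1.764) = 0.1714.
C_S = 0.335×1.99/(0.212−0.335) × (0.06159−0.1714) = (-5.420)×(-0.1098) = 0.5951 mol/L.
Y_S = C_S/C_{R0} = 0.5951/1.99 = 0.299.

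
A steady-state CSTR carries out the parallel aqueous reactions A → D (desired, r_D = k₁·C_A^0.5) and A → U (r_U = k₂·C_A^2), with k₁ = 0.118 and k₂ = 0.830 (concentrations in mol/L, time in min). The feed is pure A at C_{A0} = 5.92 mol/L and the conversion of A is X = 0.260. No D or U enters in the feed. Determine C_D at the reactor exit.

0.0235 mol/L

Exit C_A = C_{A0}(1−X) = 5.92×0.740 = 4.381 mol/L.
Rates in a CSTR are evaluated at the outlet concentration: r_D = 0.118×4.381^0.5 = 0.2470, r_U = 0.830×4.381^2 = 15.93.
Fraction of consumed A going to D: r_D/(r_D+r_U) = 0.01527.
C_D = 0.01527·C_{A0}·X = 0.01527×5.92×0.260 = 0.0235 mol/L.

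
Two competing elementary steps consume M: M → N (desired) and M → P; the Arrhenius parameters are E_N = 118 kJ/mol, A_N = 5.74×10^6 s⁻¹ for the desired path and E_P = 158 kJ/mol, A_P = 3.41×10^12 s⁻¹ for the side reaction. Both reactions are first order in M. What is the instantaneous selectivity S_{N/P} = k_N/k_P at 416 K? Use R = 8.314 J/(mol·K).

0.177

k_N/k_P = (A_N/A_P)·exp[−(E_N−E_P)/(RT)] = (A_N/A_P)·exp[(E_P−E_N)/(RT)].
(E_P−E_N)/(RT) = (158−118)×10³/(8.314×416) = 40000/3459 = 11.57.
k_N/k_P = (5.74×10^6/3.41×10^12)·exp(11.57) = 1.683×10^-6 × 1.054×10^5 = 0.177.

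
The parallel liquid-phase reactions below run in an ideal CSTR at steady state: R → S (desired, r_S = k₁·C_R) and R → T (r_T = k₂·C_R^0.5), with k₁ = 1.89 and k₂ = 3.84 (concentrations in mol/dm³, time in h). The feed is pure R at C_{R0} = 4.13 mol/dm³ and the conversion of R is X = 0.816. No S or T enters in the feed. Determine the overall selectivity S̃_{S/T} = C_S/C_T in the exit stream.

Exit C_R = C_{R0}(1−X) = 4.13×0.184 = 0.7599 mol/dm³.
Rates in a CSTR are evaluated at the outlet concentration: r_S = 1.89×0.7599 = 1.436, r_T = 3.84×0.7599^0.5 = 3.347.
Overall selectivity = C_S/C_T = r_Sτ/(r_Tτ) = r_S/r_T = 0.429.

0.429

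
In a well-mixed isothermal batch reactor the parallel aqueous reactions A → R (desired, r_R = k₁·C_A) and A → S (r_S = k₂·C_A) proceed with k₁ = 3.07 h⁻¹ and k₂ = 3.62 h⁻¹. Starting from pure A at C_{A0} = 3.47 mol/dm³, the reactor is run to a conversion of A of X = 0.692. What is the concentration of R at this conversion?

1.10 mol/dm³

C_A = C_{A0}(1−X) = 1.069 mol/dm³.
Both paths are first order in A, so the instantaneous fraction to R is constant: dC_R/d(−C_A) = k₁/(k₁+k₂) = 0.4589.
C_R = 0.4589·(C_{A0}−C_A) = 0.4589×2.401 = 1.10 mol/dm³.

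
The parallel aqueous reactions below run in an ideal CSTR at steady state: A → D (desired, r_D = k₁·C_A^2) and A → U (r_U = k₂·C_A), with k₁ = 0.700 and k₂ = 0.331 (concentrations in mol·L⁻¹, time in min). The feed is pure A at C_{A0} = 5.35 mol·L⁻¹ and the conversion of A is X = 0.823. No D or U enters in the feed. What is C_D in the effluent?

Exit C_A = C_{A0}(1−X) = 5.35×0.177 = 0.9470 mol·L⁻¹.
In a CSTR the entire volume is at exit conditions, so r_D = 0.700×0.9470^2 = 0.6277 and r_U = 0.331×0.9470 = 0.3134.
Fraction of consumed A going to D: r_D/(r_D+r_U) = 0.6670.
C_D = 0.6670·C_{A0}·X = 0.6670×5.35×0.823 = 2.94 mol·L⁻¹.

2.94 mol·L⁻¹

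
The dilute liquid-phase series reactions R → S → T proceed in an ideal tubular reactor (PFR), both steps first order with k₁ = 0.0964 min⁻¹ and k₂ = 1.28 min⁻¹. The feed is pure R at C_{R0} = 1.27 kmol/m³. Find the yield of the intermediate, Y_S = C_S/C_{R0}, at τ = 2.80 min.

For first-order series with pure R initially, C_S(τ) = k₁C_{R0}/(k₂−k₁)·(e^(−k₁τ) − e^(−k₂τ)).
e^(−k₁τ) = e^(−0.0964×2.80) = e^(−0.2699) = 0.7634; e^(−k₂τ) = e^(−3.584) = 0.02776.
C_S = 0.0964×1.27/(1.28−0.0964) × (0.7634−0.02776) = 0.1034×0.7357 = 0.07610 kmol/m³.
Y_S = C_S/C_{R0} = 0.07610/1.27 = 0.0599.

0.0599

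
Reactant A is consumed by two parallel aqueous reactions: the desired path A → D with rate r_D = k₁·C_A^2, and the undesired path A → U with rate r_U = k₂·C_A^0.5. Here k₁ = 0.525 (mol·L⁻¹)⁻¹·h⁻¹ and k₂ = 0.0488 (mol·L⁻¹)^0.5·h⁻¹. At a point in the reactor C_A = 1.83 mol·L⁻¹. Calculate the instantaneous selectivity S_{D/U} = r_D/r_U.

26.6

S_{D/U} = r_D/r_U = (k₁·C_A^2)/(k₂·C_A^0.5) = (k₁/k₂)·C_A^1.5.
= (0.525×1.830^2) / (0.0488×1.830^0.5) = 1.758/0.06602 = 26.6.
Since the desired path is higher order in A, keeping C_A high (PFR or concentrated feed) favours D.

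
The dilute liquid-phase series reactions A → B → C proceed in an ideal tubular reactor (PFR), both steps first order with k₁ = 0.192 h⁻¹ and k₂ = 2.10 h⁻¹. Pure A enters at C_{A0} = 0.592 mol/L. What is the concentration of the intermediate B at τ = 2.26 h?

0.0381 mol/L

For first-order series with pure A initially, C_B(τ) = k₁C_{A0}/(k₂−k₁)·(e^(−k₁τ) − e^(−k₂τ)).
e^(−k₁τ) = e^(−0.192×2.26) = e^(−0.4339) = 0.6480; e^(−k₂τ) = e^(−4.746) = 0.008686.
C_B = 0.192×0.592/(2.10−0.192) × (0.6480−0.008686) = 0.05957×0.6393 = 0.03808 mol/L.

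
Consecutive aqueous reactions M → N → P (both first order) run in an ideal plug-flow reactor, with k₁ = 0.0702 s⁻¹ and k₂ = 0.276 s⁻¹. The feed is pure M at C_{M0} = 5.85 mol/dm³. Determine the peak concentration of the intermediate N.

0.933 mol/dm³

At the optimum, C_{N,max}/C_{M0} = (k₁/k₂)^[k₂/(k₂−k₁)].
= (0.0702/0.276)^(0.276/(0.276−0.0702)) = (0.2543)^(1.341) = 0.1594.
C_{N,max} = 0.1594×5.85 = 0.933 mol/dm³.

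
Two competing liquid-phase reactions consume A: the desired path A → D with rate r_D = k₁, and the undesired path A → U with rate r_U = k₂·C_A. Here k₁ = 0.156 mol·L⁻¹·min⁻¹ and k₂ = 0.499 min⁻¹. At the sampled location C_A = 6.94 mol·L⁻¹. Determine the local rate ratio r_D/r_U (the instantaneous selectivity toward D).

S_{D/U} = r_D/r_U = (k₁)/(k₂·C_A) = (k₁/k₂)·C_A⁻¹.
= (0.156) / (0.499×6.940) = 0.1560/3.463 = 0.0450.
The undesired path is higher order in A, so low C_A (CSTR or dilute feed) favours D.

0.0450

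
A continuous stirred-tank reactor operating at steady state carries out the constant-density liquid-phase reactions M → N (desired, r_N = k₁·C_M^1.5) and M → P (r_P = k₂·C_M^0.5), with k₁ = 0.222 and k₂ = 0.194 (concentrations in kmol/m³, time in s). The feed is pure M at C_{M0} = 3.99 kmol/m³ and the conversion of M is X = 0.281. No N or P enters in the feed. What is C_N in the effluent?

0.859 kmol/m³

Exit C_M = C_{M0}(1−X) = 3.99×0.719 = 2.869 kmol/m³.
A CSTR operates uniformly at the exit composition, giving r_N = 1.079 and r_P = 0.3286 (each k·C_M^n at C_M = 2.869).
Fraction of consumed M going to N: r_N/(r_N+r_P) = 0.7665.
C_N = 0.7665·C_{M0}·X = 0.7665×3.99×0.281 = 0.859 kmol/m³.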